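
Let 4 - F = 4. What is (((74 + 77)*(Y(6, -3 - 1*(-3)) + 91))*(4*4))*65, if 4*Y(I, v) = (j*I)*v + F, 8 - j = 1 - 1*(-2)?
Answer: 14290640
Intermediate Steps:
F = 0 (F = 4 - 1*4 = 4 - 4 = 0)
j = 5 (j = 8 - (1 - 1*(-2)) = 8 - (1 + 2) = 8 - 1*3 = 8 - 3 = 5)
Y(I, v) = 5*I*v/4 (Y(I, v) = ((5*I)*v + 0)/4 = (5*I*v + 0)/4 = (5*I*v)/4 = 5*I*v/4)
(((74 + 77)*(Y(6, -3 - 1*(-3)) + 91))*(4*4))*65 = (((74 + 77)*((5/4)*6*(-3 - 1*(-3)) + 91))*(4*4))*65 = ((151*((5/4)*6*(-3 + 3) + 91))*16)*65 = ((151*((5/4)*6*0 + 91))*16)*65 = ((151*(0 + 91))*16)*65 = ((151*91)*16)*65 = (13741*16)*65 = 219856*65 = 14290640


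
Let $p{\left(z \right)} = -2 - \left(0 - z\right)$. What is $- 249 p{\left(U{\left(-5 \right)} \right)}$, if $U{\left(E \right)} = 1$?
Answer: $249$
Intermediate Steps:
$p{\left(z \right)} = -2 + z$ ($p{\left(z \right)} = -2 - - z = -2 + z$)
$- 249 p{\left(U{\left(-5 \right)} \right)} = - 249 \left(-2 + 1\right) = \left(-249\right) \left(-1\right) = 249$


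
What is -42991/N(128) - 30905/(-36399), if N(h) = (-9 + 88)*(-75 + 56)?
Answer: 1611217814/54634899 ≈ 29.491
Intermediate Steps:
N(h) = -1501 (N(h) = 79*(-19) = -1501)
-42991/N(128) - 30905/(-36399) = -42991/(-1501) - 30905/(-36399) = -42991*(-1/1501) - 30905*(-1/36399) = 42991/1501 + 30905/36399 = 1611217814/54634899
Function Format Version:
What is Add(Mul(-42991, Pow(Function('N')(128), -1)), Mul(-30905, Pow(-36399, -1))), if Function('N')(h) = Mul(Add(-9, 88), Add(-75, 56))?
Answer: Rational(1611217814, 54634899) ≈ 29.491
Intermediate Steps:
Function('N')(h) = -1501 (Function('N')(h) = Mul(79, -19) = -1501)
Add(Mul(-42991, Pow(Function('N')(128), -1)), Mul(-30905, Pow(-36399, -1))) = Add(Mul(-42991, Pow(-1501, -1)), Mul(-30905, Pow(-36399, -1))) = Add(Mul(-42991, Rational(-1, 1501)), Mul(-30905, Rational(-1, 36399))) = Add(Rational(42991, 1501), Rational(30905, 36399)) = Rational(1611217814, 54634899)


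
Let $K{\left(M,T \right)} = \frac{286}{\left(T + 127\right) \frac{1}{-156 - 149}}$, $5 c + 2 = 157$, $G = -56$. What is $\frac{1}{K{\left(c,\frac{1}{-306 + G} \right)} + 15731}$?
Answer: $\frac{45973}{691624003} \approx 6.6471 \cdot 10^{-5}$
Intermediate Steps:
$c = 31$ ($c = - \frac{2}{5} + \frac{1}{5} \cdot 157 = - \frac{2}{5} + \frac{157}{5} = 31$)
$K{\left(M,T \right)} = \frac{286}{- \frac{127}{305} - \frac{T}{305}}$ ($K{\left(M,T \right)} = \frac{286}{\left(127 + T\right) \frac{1}{-305}} = \frac{286}{\left(127 + T\right) \left(- \frac{1}{305}\right)} = \frac{286}{- \frac{127}{305} - \frac{T}{305}}$)
$\frac{1}{K{\left(c,\frac{1}{-306 + G} \right)} + 15731} = \frac{1}{- \frac{87230}{127 + \frac{1}{-306 - 56}} + 15731} = \frac{1}{- \frac{87230}{127 + \frac{1}{-362}} + 15731} = \frac{1}{- \frac{87230}{127 - \frac{1}{362}} + 15731} = \frac{1}{- \frac{87230}{\frac{45973}{362}} + 15731} = \frac{1}{\left(-87230\right) \frac{362}{45973} + 15731} = \frac{1}{- \frac{31577260}{45973} + 15731} = \frac{1}{\frac{691624003}{45973}} = \frac{45973}{691624003}$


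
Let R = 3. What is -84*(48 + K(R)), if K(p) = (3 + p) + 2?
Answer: -4704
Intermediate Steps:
K(p) = 5 + p
-84*(48 + K(R)) = -84*(48 + (5 + 3)) = -84*(48 + 8) = -84*56 = -4704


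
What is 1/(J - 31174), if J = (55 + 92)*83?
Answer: -1/18973 ≈ -5.2706e-5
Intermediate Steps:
J = 12201 (J = 147*83 = 12201)
1/(J - 31174) = 1/(12201 - 31174) = 1/(-18973) = -1/18973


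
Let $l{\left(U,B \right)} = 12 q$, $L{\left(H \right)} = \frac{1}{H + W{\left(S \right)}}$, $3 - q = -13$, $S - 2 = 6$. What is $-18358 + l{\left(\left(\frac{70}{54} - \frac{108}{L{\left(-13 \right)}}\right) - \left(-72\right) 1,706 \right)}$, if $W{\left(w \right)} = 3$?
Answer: $-18166$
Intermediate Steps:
$S = 8$ ($S = 2 + 6 = 8$)
$q = 16$ ($q = 3 - -13 = 3 + 13 = 16$)
$L{\left(H \right)} = \frac{1}{3 + H}$ ($L{\left(H \right)} = \frac{1}{H + 3} = \frac{1}{3 + H}$)
$l{\left(U,B \right)} = 192$ ($l{\left(U,B \right)} = 12 \cdot 16 = 192$)
$-18358 + l{\left(\left(\frac{70}{54} - \frac{108}{L{\left(-13 \right)}}\right) - \left(-72\right) 1,706 \right)} = -18358 + 192 = -18166$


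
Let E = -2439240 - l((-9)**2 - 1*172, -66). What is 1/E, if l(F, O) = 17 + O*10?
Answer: -1/2438597 ≈ -4.1007e-7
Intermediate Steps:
l(F, O) = 17 + 10*O
E = -2438597 (E = -2439240 - (17 + 10*(-66)) = -2439240 - (17 - 660) = -2439240 - 1*(-643) = -2439240 + 643 = -2438597)
1/E = 1/(-2438597) = -1/2438597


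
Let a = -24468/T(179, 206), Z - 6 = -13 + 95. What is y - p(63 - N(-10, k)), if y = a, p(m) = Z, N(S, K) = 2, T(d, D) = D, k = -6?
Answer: -21298/103 ≈ -206.78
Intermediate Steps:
Z = 88 (Z = 6 + (-13 + 95) = 6 + 82 = 88)
a = -12234/103 (a = -24468/206 = -24468*1/206 = -12234/103 ≈ -118.78)
p(m) = 88
y = -12234/103 ≈ -118.78
y - p(63 - N(-10, k)) = -12234/103 - 1*88 = -12234/103 - 88 = -21298/103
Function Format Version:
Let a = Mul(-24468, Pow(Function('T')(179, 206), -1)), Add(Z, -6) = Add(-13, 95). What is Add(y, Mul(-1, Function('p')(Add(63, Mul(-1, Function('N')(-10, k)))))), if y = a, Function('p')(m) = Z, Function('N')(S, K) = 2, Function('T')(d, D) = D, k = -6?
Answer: Rational(-21298, 103) ≈ -206.78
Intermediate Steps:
Z = 88 (Z = Add(6, Add(-13, 95)) = Add(6, 82) = 88)
a = Rational(-12234, 103) (a = Mul(-24468, Pow(206, -1)) = Mul(-24468, Rational(1, 206)) = Rational(-12234, 103) ≈ -118.78)
Function('p')(m) = 88
y = Rational(-12234, 103) ≈ -118.78
Add(y, Mul(-1, Function('p')(Add(63, Mul(-1, Function('N')(-10, k)))))) = Add(Rational(-12234, 103), Mul(-1, 88)) = Add(Rational(-12234, 103), -88) = Rational(-21298, 103)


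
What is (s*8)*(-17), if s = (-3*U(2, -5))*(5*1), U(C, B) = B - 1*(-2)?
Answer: -6120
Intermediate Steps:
U(C, B) = 2 + B (U(C, B) = B + 2 = 2 + B)
s = 45 (s = (-3*(2 - 5))*(5*1) = -3*(-3)*5 = 9*5 = 45)
(s*8)*(-17) = (45*8)*(-17) = 360*(-17) = -6120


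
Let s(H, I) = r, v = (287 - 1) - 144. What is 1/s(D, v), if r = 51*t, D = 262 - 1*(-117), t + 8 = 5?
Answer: -1/153 ≈ -0.0065359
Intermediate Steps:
t = -3 (t = -8 + 5 = -3)
D = 379 (D = 262 + 117 = 379)
r = -153 (r = 51*(-3) = -153)
v = 142 (v = 286 - 144 = 142)
s(H, I) = -153
1/s(D, v) = 1/(-153) = -1/153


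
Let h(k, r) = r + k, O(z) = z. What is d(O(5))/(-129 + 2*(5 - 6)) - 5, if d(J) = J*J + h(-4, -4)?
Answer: -672/131 ≈ -5.1298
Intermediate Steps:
h(k, r) = k + r
d(J) = -8 + J**2 (d(J) = J*J + (-4 - 4) = J**2 - 8 = -8 + J**2)
d(O(5))/(-129 + 2*(5 - 6)) - 5 = (-8 + 5**2)/(-129 + 2*(5 - 6)) - 5 = (-8 + 25)/(-129 + 2*(-1)) - 5 = 17/(-129 - 2) - 5 = 17/(-131) - 5 = 17*(-1/131) - 5 = -17/131 - 5 = -672/131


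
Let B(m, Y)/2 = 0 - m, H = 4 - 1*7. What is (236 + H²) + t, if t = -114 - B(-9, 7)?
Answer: 113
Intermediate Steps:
H = -3 (H = 4 - 7 = -3)
B(m, Y) = -2*m (B(m, Y) = 2*(0 - m) = 2*(-m) = -2*m)
t = -132 (t = -114 - (-2)*(-9) = -114 - 1*18 = -114 - 18 = -132)
(236 + H²) + t = (236 + (-3)²) - 132 = (236 + 9) - 132 = 245 - 132 = 113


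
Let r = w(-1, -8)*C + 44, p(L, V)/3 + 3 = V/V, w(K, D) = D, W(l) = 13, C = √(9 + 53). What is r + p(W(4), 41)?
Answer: 38 - 8*√62 ≈ -24.992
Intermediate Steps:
C = √62 ≈ 7.8740
p(L, V) = -6 (p(L, V) = -9 + 3*(V/V) = -9 + 3*1 = -9 + 3 = -6)
r = 44 - 8*√62 (r = -8*√62 + 44 = 44 - 8*√62 ≈ -18.992)
r + p(W(4), 41) = (44 - 8*√62) - 6 = 38 - 8*√62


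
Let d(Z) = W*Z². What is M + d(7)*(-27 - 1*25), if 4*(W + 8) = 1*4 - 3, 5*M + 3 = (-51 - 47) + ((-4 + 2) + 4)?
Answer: 98636/5 ≈ 19727.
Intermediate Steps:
M = -99/5 (M = -⅗ + ((-51 - 47) + ((-4 + 2) + 4))/5 = -⅗ + (-98 + (-2 + 4))/5 = -⅗ + (-98 + 2)/5 = -⅗ + (⅕)*(-96) = -⅗ - 96/5 = -99/5 ≈ -19.800)
W = -31/4 (W = -8 + (1*4 - 3)/4 = -8 + (4 - 3)/4 = -8 + (¼)*1 = -8 + ¼ = -31/4 ≈ -7.7500)
d(Z) = -31*Z²/4
M + d(7)*(-27 - 1*25) = -99/5 + (-31/4*7²)*(-27 - 1*25) = -99/5 + (-31/4*49)*(-27 - 25) = -99/5 - 1519/4*(-52) = -99/5 + 19747 = 98636/5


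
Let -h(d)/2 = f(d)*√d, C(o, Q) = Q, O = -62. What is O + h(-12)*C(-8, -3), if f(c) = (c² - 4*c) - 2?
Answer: -62 + 2280*I*√3 ≈ -62.0 + 3949.1*I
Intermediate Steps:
f(c) = -2 + c² - 4*c
h(d) = -2*√d*(-2 + d² - 4*d) (h(d) = -2*(-2 + d² - 4*d)*√d = -2*√d*(-2 + d² - 4*d))
O + h(-12)*C(-8, -3) = -62 + (2*√(-12)*(2 - 1*(-12)² + 4*(-12)))*(-3) = -62 + (2*(2*I*√3)*(2 - 1*144 - 48))*(-3) = -62 + (2*(2*I*√3)*(2 - 144 - 48))*(-3) = -62 + (2*(2*I*√3)*(-190))*(-3) = -62 - 760*I*√3*(-3) = -62 + 2280*I*√3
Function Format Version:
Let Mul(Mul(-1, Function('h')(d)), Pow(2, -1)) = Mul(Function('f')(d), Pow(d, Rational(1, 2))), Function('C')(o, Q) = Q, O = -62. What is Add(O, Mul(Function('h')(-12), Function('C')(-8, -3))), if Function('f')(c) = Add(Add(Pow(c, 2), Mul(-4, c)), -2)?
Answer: Add(-62, Mul(2280, I, Pow(3, Rational(1, 2)))) ≈ Add(-62.000, Mul(3949.1, I))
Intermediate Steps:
Function('f')(c) = Add(-2, Pow(c, 2), Mul(-4, c))
Function('h')(d) = Mul(-2, Pow(d, Rational(1, 2)), Add(-2, Pow(d, 2), Mul(-4, d))) (Function('h')(d) = Mul(-2, Mul(Add(-2, Pow(d, 2), Mul(-4, d)), Pow(d, Rational(1, 2)))) = Mul(-2, Mul(Pow(d, Rational(1, 2)), Add(-2, Pow(d, 2), Mul(-4, d)))) = Mul(-2, Pow(d, Rational(1, 2)), Add(-2, Pow(d, 2), Mul(-4, d))))
Add(O, Mul(Function('h')(-12), Function('C')(-8, -3))) = Add(-62, Mul(Mul(2, Pow(-12, Rational(1, 2)), Add(2, Mul(-1, Pow(-12, 2)), Mul(4, -12))), -3)) = Add(-62, Mul(Mul(2, Mul(2, I, Pow(3, Rational(1, 2))), Add(2, Mul(-1, 144), -48)), -3)) = Add(-62, Mul(Mul(2, Mul(2, I, Pow(3, Rational(1, 2))), Add(2, -144, -48)), -3)) = Add(-62, Mul(Mul(2, Mul(2, I, Pow(3, Rational(1, 2))), -190), -3)) = Add(-62, Mul(Mul(-760, I, Pow(3, Rational(1, 2))), -3)) = Add(-62, Mul(2280, I, Pow(3, Rational(1, 2))))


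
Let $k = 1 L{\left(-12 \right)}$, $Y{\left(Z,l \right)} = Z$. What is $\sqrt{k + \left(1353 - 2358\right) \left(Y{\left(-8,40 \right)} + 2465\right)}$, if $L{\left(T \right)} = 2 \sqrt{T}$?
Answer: $\sqrt{-2469285 + 4 i \sqrt{3}} \approx 0.002 + 1571.4 i$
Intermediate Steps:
$k = 4 i \sqrt{3}$ ($k = 1 \cdot 2 \sqrt{-12} = 1 \cdot 2 \cdot 2 i \sqrt{3} = 1 \cdot 4 i \sqrt{3} = 4 i \sqrt{3} \approx 6.9282 i$)
$\sqrt{k + \left(1353 - 2358\right) \left(Y{\left(-8,40 \right)} + 2465\right)} = \sqrt{4 i \sqrt{3} + \left(1353 - 2358\right) \left(-8 + 2465\right)} = \sqrt{4 i \sqrt{3} - 2469285} = \sqrt{-2469285 + 4 i \sqrt{3}}$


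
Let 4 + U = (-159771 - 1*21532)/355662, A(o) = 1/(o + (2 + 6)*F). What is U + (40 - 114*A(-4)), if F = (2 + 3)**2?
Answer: 304183777/8713719 ≈ 34.909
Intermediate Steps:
F = 25 (F = 5**2 = 25)
A(o) = 1/(200 + o) (A(o) = 1/(o + (2 + 6)*25) = 1/(o + 8*25) = 1/(o + 200) = 1/(200 + o))
U = -1603951/355662 (U = -4 + (-159771 - 1*21532)/355662 = -4 + (-159771 - 21532)*(1/355662) = -4 - 181303*1/355662 = -4 - 181303/355662 = -1603951/355662 ≈ -4.5098)
U + (40 - 114*A(-4)) = -1603951/355662 + (40 - 114/(200 - 4)) = -1603951/355662 + (40 - 114/196) = -1603951/355662 + (40 - 114*1/196) = -1603951/355662 + (40 - 57/98) = -1603951/355662 + 3863/98 = 304183777/8713719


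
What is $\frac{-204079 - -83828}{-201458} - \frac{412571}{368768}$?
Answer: $- \frac{19385503875}{37145631872} \approx -0.52188$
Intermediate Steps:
$\frac{-204079 - -83828}{-201458} - \frac{412571}{368768} = \left(-204079 + 83828\right) \left(- \frac{1}{201458}\right) - \frac{412571}{368768} = \left(-120251\right) \left(- \frac{1}{201458}\right) - \frac{412571}{368768} = \frac{120251}{201458} - \frac{412571}{368768} = - \frac{19385503875}{37145631872}$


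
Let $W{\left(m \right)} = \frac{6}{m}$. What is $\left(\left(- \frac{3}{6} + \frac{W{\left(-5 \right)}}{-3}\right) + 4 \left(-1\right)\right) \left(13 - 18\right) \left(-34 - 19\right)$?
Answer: $- \frac{2173}{2} \approx -1086.5$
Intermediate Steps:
$\left(\left(- \frac{3}{6} + \frac{W{\left(-5 \right)}}{-3}\right) + 4 \left(-1\right)\right) \left(13 - 18\right) \left(-34 - 19\right) = \left(\left(- \frac{3}{6} + \frac{6 \frac{1}{-5}}{-3}\right) + 4 \left(-1\right)\right) \left(13 - 18\right) \left(-34 - 19\right) = \left(\left(\left(-3\right) \frac{1}{6} + 6 \left(- \frac{1}{5}\right) \left(- \frac{1}{3}\right)\right) - 4\right) \left(-5\right) \left(-53\right) = \left(\left(- \frac{1}{2} - - \frac{2}{5}\right) - 4\right) \left(-5\right) \left(-53\right) = \left(\left(- \frac{1}{2} + \frac{2}{5}\right) - 4\right) \left(-5\right) \left(-53\right) = \left(- \frac{1}{10} - 4\right) \left(-5\right) \left(-53\right) = \left(- \frac{41}{10}\right) \left(-5\right) \left(-53\right) = \frac{41}{2} \left(-53\right) = - \frac{2173}{2}$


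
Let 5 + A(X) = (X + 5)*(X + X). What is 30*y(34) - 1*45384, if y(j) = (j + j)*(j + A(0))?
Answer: 13776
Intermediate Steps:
A(X) = -5 + 2*X*(5 + X) (A(X) = -5 + (X + 5)*(X + X) = -5 + (5 + X)*(2*X) = -5 + 2*X*(5 + X))
y(j) = 2*j*(-5 + j) (y(j) = (j + j)*(j + (-5 + 2*0² + 10*0)) = (2*j)*(j + (-5 + 2*0 + 0)) = (2*j)*(j + (-5 + 0 + 0)) = (2*j)*(j - 5) = (2*j)*(-5 + j) = 2*j*(-5 + j))
30*y(34) - 1*45384 = 30*(2*34*(-5 + 34)) - 1*45384 = 30*(2*34*29) - 45384 = 30*1972 - 45384 = 59160 - 45384 = 13776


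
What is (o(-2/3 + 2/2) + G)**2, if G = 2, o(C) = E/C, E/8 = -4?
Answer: 8836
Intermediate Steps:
E = -32 (E = 8*(-4) = -32)
o(C) = -32/C
(o(-2/3 + 2/2) + G)**2 = (-32/(-2/3 + 2/2) + 2)**2 = (-32/(-2*1/3 + 2*(1/2)) + 2)**2 = (-32/(-2/3 + 1) + 2)**2 = (-32/1/3 + 2)**2 = (-32*3 + 2)**2 = (-96 + 2)**2 = (-94)**2 = 8836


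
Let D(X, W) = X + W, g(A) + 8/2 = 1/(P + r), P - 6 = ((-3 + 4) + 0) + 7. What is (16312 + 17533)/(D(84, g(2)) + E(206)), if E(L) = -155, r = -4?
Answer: -48350/107 ≈ -451.87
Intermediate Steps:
P = 14 (P = 6 + (((-3 + 4) + 0) + 7) = 6 + ((1 + 0) + 7) = 6 + (1 + 7) = 6 + 8 = 14)
g(A) = -39/10 (g(A) = -4 + 1/(14 - 4) = -4 + 1/10 = -4 + ⅒ = -39/10)
D(X, W) = W + X
(16312 + 17533)/(D(84, g(2)) + E(206)) = (16312 + 17533)/((-39/10 + 84) - 155) = 33845/(801/10 - 155) = 33845/(-749/10) = 33845*(-10/749) = -48350/107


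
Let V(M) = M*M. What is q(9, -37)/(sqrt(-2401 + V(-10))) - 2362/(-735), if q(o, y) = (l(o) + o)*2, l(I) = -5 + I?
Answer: 2362/735 - 2*I*sqrt(2301)/177 ≈ 3.2136 - 0.54202*I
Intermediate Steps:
V(M) = M**2
q(o, y) = -10 + 4*o (q(o, y) = ((-5 + o) + o)*2 = (-5 + 2*o)*2 = -10 + 4*o)
q(9, -37)/(sqrt(-2401 + V(-10))) - 2362/(-735) = (-10 + 4*9)/(sqrt(-2401 + (-10)**2)) - 2362/(-735) = (-10 + 36)/(sqrt(-2401 + 100)) - 2362*(-1/735) = 26/(sqrt(-2301)) + 2362/735 = 26/((I*sqrt(2301))) + 2362/735 = 26*(-I*sqrt(2301)/2301) + 2362/735 = -2*I*sqrt(2301)/177 + 2362/735 = 2362/735 - 2*I*sqrt(2301)/177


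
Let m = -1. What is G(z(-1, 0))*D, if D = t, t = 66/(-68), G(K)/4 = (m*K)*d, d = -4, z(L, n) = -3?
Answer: 792/17 ≈ 46.588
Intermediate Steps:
G(K) = 16*K (G(K) = 4*(-K*(-4)) = 4*(4*K) = 16*K)
t = -33/34 (t = 66*(-1/68) = -33/34 ≈ -0.97059)
D = -33/34 ≈ -0.97059
G(z(-1, 0))*D = (16*(-3))*(-33/34) = -48*(-33/34) = 792/17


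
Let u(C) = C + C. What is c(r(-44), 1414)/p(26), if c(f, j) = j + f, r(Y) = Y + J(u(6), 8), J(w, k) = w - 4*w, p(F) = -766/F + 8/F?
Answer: -17342/379 ≈ -45.757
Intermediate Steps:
u(C) = 2*C
p(F) = -758/F
J(w, k) = -3*w
r(Y) = -36 + Y (r(Y) = Y - 6*6 = Y - 3*12 = Y - 36 = -36 + Y)
c(f, j) = f + j
c(r(-44), 1414)/p(26) = ((-36 - 44) + 1414)/((-758/26)) = (-80 + 1414)/((-758*1/26)) = 1334/(-379/13) = 1334*(-13/379) = -17342/379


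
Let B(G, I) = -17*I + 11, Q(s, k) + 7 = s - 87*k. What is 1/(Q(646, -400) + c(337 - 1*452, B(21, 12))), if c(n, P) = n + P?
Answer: 1/35131 ≈ 2.8465e-5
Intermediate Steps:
Q(s, k) = -7 + s - 87*k (Q(s, k) = -7 + (s - 87*k) = -7 + s - 87*k)
B(G, I) = 11 - 17*I
c(n, P) = P + n
1/(Q(646, -400) + c(337 - 1*452, B(21, 12))) = 1/((-7 + 646 - 87*(-400)) + ((11 - 17*12) + (337 - 1*452))) = 1/((-7 + 646 + 34800) + ((11 - 204) + (337 - 452))) = 1/(35439 + (-193 - 115)) = 1/(35439 - 308) = 1/35131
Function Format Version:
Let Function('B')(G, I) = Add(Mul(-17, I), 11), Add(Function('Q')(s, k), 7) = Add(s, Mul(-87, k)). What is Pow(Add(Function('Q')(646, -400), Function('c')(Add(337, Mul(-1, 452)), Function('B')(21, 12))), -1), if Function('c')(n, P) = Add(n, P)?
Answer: Rational(1, 35131) ≈ 2.8465e-5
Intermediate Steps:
Function('Q')(s, k) = Add(-7, s, Mul(-87, k)) (Function('Q')(s, k) = Add(-7, Add(s, Mul(-87, k))) = Add(-7, s, Mul(-87, k)))
Function('B')(G, I) = Add(11, Mul(-17, I))
Function('c')(n, P) = Add(P, n)
Pow(Add(Function('Q')(646, -400), Function('c')(Add(337, Mul(-1, 452)), Function('B')(21, 12))), -1) = Pow(Add(Add(-7, 646, Mul(-87, -400)), Add(Add(11, Mul(-17, 12)), Add(337, Mul(-1, 452)))), -1) = Pow(Add(Add(-7, 646, 34800), Add(Add(11, -204), Add(337, -452))), -1) = Pow(Add(35439, Add(-193, -115)), -1) = Pow(Add(35439, -308), -1) = Pow(35131, -1) = Rational(1, 35131)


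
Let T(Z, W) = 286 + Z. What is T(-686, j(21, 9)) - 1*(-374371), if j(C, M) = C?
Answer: 373971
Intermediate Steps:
T(-686, j(21, 9)) - 1*(-374371) = (286 - 686) - 1*(-374371) = -400 + 374371 = 373971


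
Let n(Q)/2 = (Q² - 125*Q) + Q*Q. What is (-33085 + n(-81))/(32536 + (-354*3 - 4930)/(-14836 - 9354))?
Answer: 162181855/393525916 ≈ 0.41213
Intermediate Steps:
n(Q) = -250*Q + 4*Q² (n(Q) = 2*((Q² - 125*Q) + Q*Q) = 2*((Q² - 125*Q) + Q²) = 2*(-125*Q + 2*Q²) = -250*Q + 4*Q²)
(-33085 + n(-81))/(32536 + (-354*3 - 4930)/(-14836 - 9354)) = (-33085 + 2*(-81)*(-125 + 2*(-81)))/(32536 + (-354*3 - 4930)/(-14836 - 9354)) = (-33085 + 2*(-81)*(-125 - 162))/(32536 + (-1062 - 4930)/(-24190)) = (-33085 + 2*(-81)*(-287))/(32536 - 5992*(-1/24190)) = (-33085 + 46494)/(32536 + 2996/12095) = 13409/(393525916/12095) = 13409*(12095/393525916) = 162181855/393525916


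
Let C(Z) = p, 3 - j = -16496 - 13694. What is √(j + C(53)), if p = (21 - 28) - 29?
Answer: √30157 ≈ 173.66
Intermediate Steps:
j = 30193 (j = 3 - (-16496 - 13694) = 3 - 1*(-30190) = 3 + 30190 = 30193)
p = -36 (p = -7 - 29 = -36)
C(Z) = -36
√(j + C(53)) = √(30193 - 36) = √30157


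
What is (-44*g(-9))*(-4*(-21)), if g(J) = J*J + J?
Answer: -266112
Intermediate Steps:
g(J) = J + J**2 (g(J) = J**2 + J = J + J**2)
(-44*g(-9))*(-4*(-21)) = (-(-396)*(1 - 9))*(-4*(-21)) = -(-396)*(-8)*84 = -44*72*84 = -3168*84 = -266112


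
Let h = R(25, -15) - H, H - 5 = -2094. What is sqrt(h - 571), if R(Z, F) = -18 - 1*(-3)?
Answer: 3*sqrt(167) ≈ 38.769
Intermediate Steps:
R(Z, F) = -15 (R(Z, F) = -18 + 3 = -15)
H = -2089 (H = 5 - 2094 = -2089)
h = 2074 (h = -15 - 1*(-2089) = -15 + 2089 = 2074)
sqrt(h - 571) = sqrt(2074 - 571) = sqrt(1503) = 3*sqrt(167)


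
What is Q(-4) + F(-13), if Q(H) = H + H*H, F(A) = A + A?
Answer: -14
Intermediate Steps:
F(A) = 2*A
Q(H) = H + H**2
Q(-4) + F(-13) = -4*(1 - 4) + 2*(-13) = -4*(-3) - 26 = 12 - 26 = -14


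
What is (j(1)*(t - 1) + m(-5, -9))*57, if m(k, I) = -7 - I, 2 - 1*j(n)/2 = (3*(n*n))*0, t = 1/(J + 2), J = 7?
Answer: -266/3 ≈ -88.667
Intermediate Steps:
t = 1/9 (t = 1/(7 + 2) = 1/9 ≈ 0.11111)
j(n) = 4 (j(n) = 4 - 2*3*(n*n)*0 = 4 - 2*3*n**2*0 = 4 - 2*0 = 4 + 0 = 4)
(j(1)*(t - 1) + m(-5, -9))*57 = (4*(1/9 - 1) + (-7 - 1*(-9)))*57 = (4*(-8/9) + (-7 + 9))*57 = (-32/9 + 2)*57 = -14/9*57 = -266/3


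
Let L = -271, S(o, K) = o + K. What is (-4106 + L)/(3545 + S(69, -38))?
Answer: -1459/1192 ≈ -1.2240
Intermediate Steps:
S(o, K) = K + o
(-4106 + L)/(3545 + S(69, -38)) = (-4106 - 271)/(3545 + (-38 + 69)) = -4377/(3545 + 31) = -4377/3576 = -4377*1/3576 = -1459/1192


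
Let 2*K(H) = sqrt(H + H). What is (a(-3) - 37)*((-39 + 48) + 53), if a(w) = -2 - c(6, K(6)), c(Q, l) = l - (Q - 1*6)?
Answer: -2418 - 62*sqrt(3) ≈ -2525.4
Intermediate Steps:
K(H) = sqrt(2)*sqrt(H)/2 (K(H) = sqrt(H + H)/2 = sqrt(2*H)/2 = (sqrt(2)*sqrt(H))/2 = sqrt(2)*sqrt(H)/2)
c(Q, l) = 6 + l - Q (c(Q, l) = l - (Q - 6) = l - (-6 + Q) = l + (6 - Q) = 6 + l - Q)
a(w) = -2 - sqrt(3) (a(w) = -2 - (6 + sqrt(2)*sqrt(6)/2 - 1*6) = -2 - (6 + sqrt(3) - 6) = -2 - sqrt(3))
(a(-3) - 37)*((-39 + 48) + 53) = ((-2 - sqrt(3)) - 37)*((-39 + 48) + 53) = (-39 - sqrt(3))*(9 + 53) = (-39 - sqrt(3))*62 = -2418 - 62*sqrt(3)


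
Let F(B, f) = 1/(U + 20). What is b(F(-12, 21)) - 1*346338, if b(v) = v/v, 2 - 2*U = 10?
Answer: -346337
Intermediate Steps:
U = -4 (U = 1 - 1/2*10 = 1 - 5 = -4)
F(B, f) = 1/16 (F(B, f) = 1/(-4 + 20) = 1/16)
b(v) = 1
b(F(-12, 21)) - 1*346338 = 1 - 1*346338 = 1 - 346338 = -346337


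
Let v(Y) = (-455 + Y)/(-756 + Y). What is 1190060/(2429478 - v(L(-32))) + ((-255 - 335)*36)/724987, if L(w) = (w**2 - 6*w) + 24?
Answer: 392609160259400/852487974809629 ≈ 0.46055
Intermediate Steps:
L(w) = 24 + w**2 - 6*w
v(Y) = (-455 + Y)/(-756 + Y)
1190060/(2429478 - v(L(-32))) + ((-255 - 335)*36)/724987 = 1190060/(2429478 - (-455 + (24 + (-32)**2 - 6*(-32)))/(-756 + (24 + (-32)**2 - 6*(-32)))) + ((-255 - 335)*36)/724987 = 1190060/(2429478 - (-455 + (24 + 1024 + 192))/(-756 + (24 + 1024 + 192))) - 590*36*(1/724987) = 1190060/(2429478 - (-455 + 1240)/(-756 + 1240)) - 21240*1/724987 = 1190060/(2429478 - 785/484) - 21240/724987 = 1190060/(1175866567/484) - 21240/724987 = 1190060*(484/1175866567) - 21240/724987 = 575989040/1175866567 - 21240/724987 = 392609160259400/852487974809629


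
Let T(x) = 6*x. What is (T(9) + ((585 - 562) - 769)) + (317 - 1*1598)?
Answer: -1973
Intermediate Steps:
(T(9) + ((585 - 562) - 769)) + (317 - 1*1598) = (6*9 + ((585 - 562) - 769)) + (317 - 1*1598) = (54 + (23 - 769)) + (317 - 1598) = (54 - 746) - 1281 = -692 - 1281 = -1973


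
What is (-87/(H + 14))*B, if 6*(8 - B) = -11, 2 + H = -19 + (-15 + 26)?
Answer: -1711/8 ≈ -213.88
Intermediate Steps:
H = -10 (H = -2 + (-19 + (-15 + 26)) = -2 + (-19 + 11) = -2 - 8 = -10)
B = 59/6 (B = 8 - ⅙*(-11) = 8 + 11/6 = 59/6 ≈ 9.8333)
(-87/(H + 14))*B = -87/(-10 + 14)*(59/6) = -87/4*(59/6) = -87*¼*(59/6) = -87/4*59/6 = -1711/8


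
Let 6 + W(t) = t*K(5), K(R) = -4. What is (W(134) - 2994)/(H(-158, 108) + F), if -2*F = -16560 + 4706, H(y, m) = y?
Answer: -3536/5769 ≈ -0.61293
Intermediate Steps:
F = 5927 (F = -(-16560 + 4706)/2 = -½*(-11854) = 5927)
W(t) = -6 - 4*t (W(t) = -6 + t*(-4) = -6 - 4*t)
(W(134) - 2994)/(H(-158, 108) + F) = ((-6 - 4*134) - 2994)/(-158 + 5927) = ((-6 - 536) - 2994)/5769 = (-542 - 2994)*(1/5769) = -3536*1/5769 = -3536/5769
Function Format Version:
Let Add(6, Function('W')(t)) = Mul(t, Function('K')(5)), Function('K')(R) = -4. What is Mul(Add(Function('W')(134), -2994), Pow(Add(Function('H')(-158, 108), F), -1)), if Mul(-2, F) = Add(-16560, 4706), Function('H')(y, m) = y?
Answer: Rational(-3536, 5769) ≈ -0.61293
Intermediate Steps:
F = 5927 (F = Mul(Rational(-1, 2), Add(-16560, 4706)) = Mul(Rational(-1, 2), -11854) = 5927)
Function('W')(t) = Add(-6, Mul(-4, t)) (Function('W')(t) = Add(-6, Mul(t, -4)) = Add(-6, Mul(-4, t)))
Mul(Add(Function('W')(134), -2994), Pow(Add(Function('H')(-158, 108), F), -1)) = Mul(Add(Add(-6, Mul(-4, 134)), -2994), Pow(Add(-158, 5927), -1)) = Mul(Add(Add(-6, -536), -2994), Pow(5769, -1)) = Mul(Add(-542, -2994), Rational(1, 5769)) = Mul(-3536, Rational(1, 5769)) = Rational(-3536, 5769)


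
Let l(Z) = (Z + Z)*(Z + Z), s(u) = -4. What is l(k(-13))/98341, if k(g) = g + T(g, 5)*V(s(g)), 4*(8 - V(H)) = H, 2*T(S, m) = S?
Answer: 20449/98341 ≈ 0.20794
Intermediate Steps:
T(S, m) = S/2
V(H) = 8 - H/4
k(g) = 11*g/2 (k(g) = g + (g/2)*(8 - 1/4*(-4)) = g + (g/2)*(8 + 1) = g + (g/2)*9 = g + 9*g/2 = 11*g/2)
l(Z) = 4*Z**2 (l(Z) = (2*Z)*(2*Z) = 4*Z**2)
l(k(-13))/98341 = (4*((11/2)*(-13))**2)/98341 = (4*(-143/2)**2)*(1/98341) = (4*(20449/4))*(1/98341) = 20449*(1/98341) = 20449/98341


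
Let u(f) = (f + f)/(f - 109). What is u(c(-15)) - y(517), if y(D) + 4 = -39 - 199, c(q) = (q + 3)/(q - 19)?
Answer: 446962/1847 ≈ 241.99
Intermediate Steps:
c(q) = (3 + q)/(-19 + q)
u(f) = 2*f/(-109 + f) (u(f) = (2*f)/(-109 + f) = 2*f/(-109 + f))
y(D) = -242 (y(D) = -4 + (-39 - 199) = -4 - 238 = -242)
u(c(-15)) - y(517) = 2*((3 - 15)/(-19 - 15))/(-109 + (3 - 15)/(-19 - 15)) - 1*(-242) = 2*(-12/(-34))/(-109 - 12/(-34)) + 242 = 2*(-1/34*(-12))/(-109 - 1/34*(-12)) + 242 = 2*(6/17)/(-109 + 6/17) + 242 = 2*(6/17)/(-1847/17) + 242 = 2*(6/17)*(-17/1847) + 242 = -12/1847 + 242 = 446962/1847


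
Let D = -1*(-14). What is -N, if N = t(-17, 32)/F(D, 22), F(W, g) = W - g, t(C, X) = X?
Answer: 4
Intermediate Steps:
D = 14
N = -4 (N = 32/(14 - 1*22) = 32/(14 - 22) = 32/(-8) = 32*(-⅛) = -4)
-N = -1*(-4) = 4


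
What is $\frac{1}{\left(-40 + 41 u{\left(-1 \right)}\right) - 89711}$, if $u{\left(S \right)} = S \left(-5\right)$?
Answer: $- \frac{1}{89546} \approx -1.1167 \cdot 10^{-5}$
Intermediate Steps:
$u{\left(S \right)} = - 5 S$
$\frac{1}{\left(-40 + 41 u{\left(-1 \right)}\right) - 89711} = \frac{1}{\left(-40 + 41 \left(\left(-5\right) \left(-1\right)\right)\right) - 89711} = \frac{1}{\left(-40 + 41 \cdot 5\right) - 89711} = \frac{1}{\left(-40 + 205\right) - 89711} = \frac{1}{165 - 89711} = \frac{1}{-89546} = - \frac{1}{89546}$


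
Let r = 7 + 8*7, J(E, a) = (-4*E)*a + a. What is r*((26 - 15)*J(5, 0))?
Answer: 0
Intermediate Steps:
J(E, a) = a - 4*E*a (J(E, a) = -4*E*a + a = a - 4*E*a)
r = 63 (r = 7 + 56 = 63)
r*((26 - 15)*J(5, 0)) = 63*((26 - 15)*(0*(1 - 4*5))) = 63*(11*(0*(1 - 20))) = 63*(11*(0*(-19))) = 63*(11*0) = 63*0 = 0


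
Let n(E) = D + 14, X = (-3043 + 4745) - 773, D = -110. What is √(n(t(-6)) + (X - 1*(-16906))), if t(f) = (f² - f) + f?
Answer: 9*√219 ≈ 133.19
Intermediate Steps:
X = 929 (X = 1702 - 773 = 929)
t(f) = f²
n(E) = -96 (n(E) = -110 + 14 = -96)
√(n(t(-6)) + (X - 1*(-16906))) = √(-96 + (929 - 1*(-16906))) = √(-96 + (929 + 16906)) = √(-96 + 17835) = √17739 = 9*√219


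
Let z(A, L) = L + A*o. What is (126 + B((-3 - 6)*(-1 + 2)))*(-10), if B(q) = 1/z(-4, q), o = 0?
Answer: -11330/9 ≈ -1258.9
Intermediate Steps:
z(A, L) = L (z(A, L) = L + A*0 = L + 0 = L)
B(q) = 1/q
(126 + B((-3 - 6)*(-1 + 2)))*(-10) = (126 + 1/((-3 - 6)*(-1 + 2)))*(-10) = (126 + 1/(-9*1))*(-10) = (126 + 1/(-9))*(-10) = (126 - ⅑)*(-10) = (1133/9)*(-10) = -11330/9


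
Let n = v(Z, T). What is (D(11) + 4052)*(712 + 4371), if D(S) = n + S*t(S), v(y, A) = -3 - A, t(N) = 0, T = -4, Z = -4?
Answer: 20601399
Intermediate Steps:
n = 1 (n = -3 - 1*(-4) = -3 + 4 = 1)
D(S) = 1 (D(S) = 1 + S*0 = 1 + 0 = 1)
(D(11) + 4052)*(712 + 4371) = (1 + 4052)*(712 + 4371) = 4053*5083 = 20601399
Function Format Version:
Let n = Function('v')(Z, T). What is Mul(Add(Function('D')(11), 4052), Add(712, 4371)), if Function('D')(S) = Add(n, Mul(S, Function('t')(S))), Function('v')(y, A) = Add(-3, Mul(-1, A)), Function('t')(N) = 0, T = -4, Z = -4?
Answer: 20601399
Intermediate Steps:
n = 1 (n = Add(-3, Mul(-1, -4)) = Add(-3, 4) = 1)
Function('D')(S) = 1 (Function('D')(S) = Add(1, Mul(S, 0)) = Add(1, 0) = 1)
Mul(Add(Function('D')(11), 4052), Add(712, 4371)) = Mul(Add(1, 4052), Add(712, 4371)) = Mul(4053, 5083) = 20601399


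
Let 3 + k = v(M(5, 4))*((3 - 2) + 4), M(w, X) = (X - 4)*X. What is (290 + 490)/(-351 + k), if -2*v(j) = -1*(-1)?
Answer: -1560/713 ≈ -2.1879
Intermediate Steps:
M(w, X) = X*(-4 + X) (M(w, X) = (-4 + X)*X = X*(-4 + X))
v(j) = -½ (v(j) = -(-1)*(-1)/2 = -½*1 = -½)
k = -11/2 (k = -3 - ((3 - 2) + 4)/2 = -3 - (1 + 4)/2 = -3 - ½*5 = -3 - 5/2 = -11/2 ≈ -5.5000)
(290 + 490)/(-351 + k) = (290 + 490)/(-351 - 11/2) = 780/(-713/2) = 780*(-2/713) = -1560/713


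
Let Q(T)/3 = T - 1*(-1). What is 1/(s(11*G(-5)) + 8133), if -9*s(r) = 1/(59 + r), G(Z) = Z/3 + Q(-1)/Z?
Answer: 366/2976677 ≈ 0.00012296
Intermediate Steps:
Q(T) = 3 + 3*T (Q(T) = 3*(T - 1*(-1)) = 3*(T + 1) = 3*(1 + T) = 3 + 3*T)
G(Z) = Z/3 (G(Z) = Z/3 + (3 + 3*(-1))/Z = Z*(⅓) + (3 - 3)/Z = Z/3 + 0/Z = Z/3 + 0 = Z/3)
s(r) = -1/(9*(59 + r))
1/(s(11*G(-5)) + 8133) = 1/(-1/(531 + 9*(11*((⅓)*(-5)))) + 8133) = 1/(-1/(531 + 9*(11*(-5/3))) + 8133) = 1/(-1/(531 + 9*(-55/3)) + 8133) = 1/(-1/(531 - 165) + 8133) = 1/(-1/366 + 8133) = 1/(2976677/366) = 366/2976677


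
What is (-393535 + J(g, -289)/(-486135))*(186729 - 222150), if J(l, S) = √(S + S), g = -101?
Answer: 13939403235 + 200719*I*√2/162045 ≈ 1.3939e+10 + 1.7517*I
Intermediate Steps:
J(l, S) = √2*√S (J(l, S) = √(2*S) = √2*√S)
(-393535 + J(g, -289)/(-486135))*(186729 - 222150) = (-393535 + (√2*√(-289))/(-486135))*(186729 - 222150) = (-393535 + (√2*(17*I))*(-1/486135))*(-35421) = (-393535 + (17*I*√2)*(-1/486135))*(-35421) = (-393535 - 17*I*√2/486135)*(-35421) = 13939403235 + 200719*I*√2/162045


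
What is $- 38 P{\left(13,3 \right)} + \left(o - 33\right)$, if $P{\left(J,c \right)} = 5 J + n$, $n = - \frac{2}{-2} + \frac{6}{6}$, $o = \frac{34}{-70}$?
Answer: $- \frac{90282}{35} \approx -2579.5$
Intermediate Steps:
$o = - \frac{17}{35}$ ($o = 34 \left(- \frac{1}{70}\right) = - \frac{17}{35} \approx -0.48571$)
$n = 2$ ($n = \left(-2\right) \left(- \frac{1}{2}\right) + 6 \cdot \frac{1}{6} = 1 + 1 = 2$)
$P{\left(J,c \right)} = 2 + 5 J$ ($P{\left(J,c \right)} = 5 J + 2 = 2 + 5 J$)
$- 38 P{\left(13,3 \right)} + \left(o - 33\right) = - 38 \left(2 + 5 \cdot 13\right) - \frac{1172}{35} = - 38 \left(2 + 65\right) - \frac{1172}{35} = \left(-38\right) 67 - \frac{1172}{35} = -2546 - \frac{1172}{35} = - \frac{90282}{35}$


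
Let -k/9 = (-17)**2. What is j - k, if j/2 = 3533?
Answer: 9667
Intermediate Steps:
k = -2601 (k = -9*(-17)**2 = -9*289 = -2601)
j = 7066 (j = 2*3533 = 7066)
j - k = 7066 - 1*(-2601) = 7066 + 2601 = 9667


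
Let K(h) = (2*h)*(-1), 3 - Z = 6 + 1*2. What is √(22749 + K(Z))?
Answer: √22759 ≈ 150.86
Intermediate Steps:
Z = -5 (Z = 3 - (6 + 1*2) = 3 - (6 + 2) = 3 - 1*8 = 3 - 8 = -5)
K(h) = -2*h
√(22749 + K(Z)) = √(22749 - 2*(-5)) = √(22749 + 10) = √22759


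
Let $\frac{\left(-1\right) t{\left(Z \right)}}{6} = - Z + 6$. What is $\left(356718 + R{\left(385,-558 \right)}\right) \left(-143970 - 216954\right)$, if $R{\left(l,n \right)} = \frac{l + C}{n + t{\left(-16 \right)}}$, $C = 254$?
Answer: $- \frac{14805991616274}{115} \approx -1.2875 \cdot 10^{11}$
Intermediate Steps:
$t{\left(Z \right)} = -36 + 6 Z$ ($t{\left(Z \right)} = - 6 \left(- Z + 6\right) = - 6 \left(6 - Z\right) = -36 + 6 Z$)
$R{\left(l,n \right)} = \frac{254 + l}{-132 + n}$ ($R{\left(l,n \right)} = \frac{l + 254}{n + \left(-36 + 6 \left(-16\right)\right)} = \frac{254 + l}{n - 132} = \frac{254 + l}{-132 + n}$)
$\left(356718 + R{\left(385,-558 \right)}\right) \left(-143970 - 216954\right) = \left(356718 + \frac{254 + 385}{-132 - 558}\right) \left(-143970 - 216954\right) = \left(356718 + \frac{1}{-690} \cdot 639\right) \left(-360924\right) = \left(356718 - \frac{213}{230}\right) \left(-360924\right) = \frac{82044927}{230} \left(-360924\right) = - \frac{14805991616274}{115}$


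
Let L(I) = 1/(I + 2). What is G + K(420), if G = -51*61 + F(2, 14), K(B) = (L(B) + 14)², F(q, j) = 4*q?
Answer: -517678371/178084 ≈ -2906.9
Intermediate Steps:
L(I) = 1/(2 + I)
K(B) = (14 + 1/(2 + B))² (K(B) = (1/(2 + B) + 14)² = (14 + 1/(2 + B))²)
G = -3103 (G = -51*61 + 4*2 = -3111 + 8 = -3103)
G + K(420) = -3103 + (29 + 14*420)²/(2 + 420)² = -3103 + (29 + 5880)²/422² = -3103 + (1/178084)*5909² = -3103 + (1/178084)*34916281 = -3103 + 34916281/178084 = -517678371/178084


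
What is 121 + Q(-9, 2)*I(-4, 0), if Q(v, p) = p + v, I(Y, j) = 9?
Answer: 58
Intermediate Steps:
121 + Q(-9, 2)*I(-4, 0) = 121 + (2 - 9)*9 = 121 - 7*9 = 121 - 63 = 58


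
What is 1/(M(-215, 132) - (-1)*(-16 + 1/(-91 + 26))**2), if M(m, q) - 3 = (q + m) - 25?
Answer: 4225/640056 ≈ 0.0066010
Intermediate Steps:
M(m, q) = -22 + m + q (M(m, q) = 3 + ((q + m) - 25) = 3 + ((m + q) - 25) = 3 + (-25 + m + q) = -22 + m + q)
1/(M(-215, 132) - (-1)*(-16 + 1/(-91 + 26))**2) = 1/((-22 - 215 + 132) - (-1)*(-16 + 1/(-91 + 26))**2) = 1/(-105 - (-1)*(-16 + 1/(-65))**2) = 1/(-105 - (-1)*(-16 - 1/65)**2) = 1/(-105 - (-1)*(-1041/65)**2) = 1/(-105 - (-1)*1083681/4225) = 1/(-105 - 1*(-1083681/4225)) = 1/(-105 + 1083681/4225) = 1/(640056/4225) = 4225/640056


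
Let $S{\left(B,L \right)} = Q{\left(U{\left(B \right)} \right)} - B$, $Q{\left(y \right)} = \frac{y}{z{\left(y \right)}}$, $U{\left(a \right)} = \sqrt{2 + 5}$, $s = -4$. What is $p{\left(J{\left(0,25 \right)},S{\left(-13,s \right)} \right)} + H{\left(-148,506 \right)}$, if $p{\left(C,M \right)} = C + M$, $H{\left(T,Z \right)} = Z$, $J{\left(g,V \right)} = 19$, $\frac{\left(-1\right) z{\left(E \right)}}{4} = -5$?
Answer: $538 + \frac{\sqrt{7}}{20} \approx 538.13$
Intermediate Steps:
$z{\left(E \right)} = 20$ ($z{\left(E \right)} = \left(-4\right) \left(-5\right) = 20$)
$U{\left(a \right)} = \sqrt{7}$
$Q{\left(y \right)} = \frac{y}{20}$
$S{\left(B,L \right)} = - B + \frac{\sqrt{7}}{20}$ ($S{\left(B,L \right)} = \frac{\sqrt{7}}{20} - B = - B + \frac{\sqrt{7}}{20}$)
$p{\left(J{\left(0,25 \right)},S{\left(-13,s \right)} \right)} + H{\left(-148,506 \right)} = \left(19 + \left(\left(-1\right) \left(-13\right) + \frac{\sqrt{7}}{20}\right)\right) + 506 = \left(19 + \left(13 + \frac{\sqrt{7}}{20}\right)\right) + 506 = \left(32 + \frac{\sqrt{7}}{20}\right) + 506 = 538 + \frac{\sqrt{7}}{20}$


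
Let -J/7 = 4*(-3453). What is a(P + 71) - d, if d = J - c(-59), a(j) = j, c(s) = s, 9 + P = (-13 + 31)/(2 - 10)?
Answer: -386733/4 ≈ -96683.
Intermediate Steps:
P = -45/4 (P = -9 + (-13 + 31)/(2 - 10) = -9 + 18/(-8) = -9 + 18*(-⅛) = -9 - 9/4 = -45/4 ≈ -11.250)
J = 96684 (J = -28*(-3453) = -7*(-13812) = 96684)
d = 96743 (d = 96684 - 1*(-59) = 96684 + 59 = 96743)
a(P + 71) - d = (-45/4 + 71) - 1*96743 = 239/4 - 96743 = -386733/4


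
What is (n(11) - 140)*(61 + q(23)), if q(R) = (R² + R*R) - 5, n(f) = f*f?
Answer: -21166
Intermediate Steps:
n(f) = f²
q(R) = -5 + 2*R² (q(R) = (R² + R²) - 5 = 2*R² - 5 = -5 + 2*R²)
(n(11) - 140)*(61 + q(23)) = (11² - 140)*(61 + (-5 + 2*23²)) = (121 - 140)*(61 + (-5 + 2*529)) = -19*(61 + (-5 + 1058)) = -19*(61 + 1053) = -19*1114 = -21166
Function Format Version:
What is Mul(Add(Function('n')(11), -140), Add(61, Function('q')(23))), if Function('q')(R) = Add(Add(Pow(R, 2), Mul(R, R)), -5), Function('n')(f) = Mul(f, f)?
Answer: -21166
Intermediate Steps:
Function('n')(f) = Pow(f, 2)
Function('q')(R) = Add(-5, Mul(2, Pow(R, 2))) (Function('q')(R) = Add(Add(Pow(R, 2), Pow(R, 2)), -5) = Add(Mul(2, Pow(R, 2)), -5) = Add(-5, Mul(2, Pow(R, 2))))
Mul(Add(Function('n')(11), -140), Add(61, Function('q')(23))) = Mul(Add(Pow(11, 2), -140), Add(61, Add(-5, Mul(2, Pow(23, 2))))) = Mul(Add(121, -140), Add(61, Add(-5, Mul(2, 529)))) = Mul(-19, Add(61, Add(-5, 1058))) = Mul(-19, Add(61, 1053)) = Mul(-19, 1114) = -21166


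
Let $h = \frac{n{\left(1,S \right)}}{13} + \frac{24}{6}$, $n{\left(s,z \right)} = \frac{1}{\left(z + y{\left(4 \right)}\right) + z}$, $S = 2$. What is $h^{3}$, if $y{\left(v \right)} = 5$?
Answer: $\frac{103161709}{1601613} \approx 64.411$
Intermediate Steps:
$n{\left(s,z \right)} = \frac{1}{5 + 2 z}$ ($n{\left(s,z \right)} = \frac{1}{\left(z + 5\right) + z} = \frac{1}{\left(5 + z\right) + z} = \frac{1}{5 + 2 z}$)
$h = \frac{469}{117}$ ($h = \frac{1}{\left(5 + 2 \cdot 2\right) 13} + \frac{24}{6} = \frac{1}{5 + 4} \cdot \frac{1}{13} + 24 \cdot \frac{1}{6} = \frac{1}{9} \cdot \frac{1}{13} + 4 = \frac{1}{117} + 4 = \frac{469}{117} \approx 4.0085$)
$h^{3} = \left(\frac{469}{117}\right)^{3} = \frac{103161709}{1601613}$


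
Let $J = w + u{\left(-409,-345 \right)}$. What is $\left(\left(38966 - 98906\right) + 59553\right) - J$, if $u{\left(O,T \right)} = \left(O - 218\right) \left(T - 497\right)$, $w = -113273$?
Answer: $-415048$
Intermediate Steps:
$u{\left(O,T \right)} = \left(-497 + T\right) \left(-218 + O\right)$ ($u{\left(O,T \right)} = \left(-218 + O\right) \left(-497 + T\right) = \left(-497 + T\right) \left(-218 + O\right)$)
$J = 414661$ ($J = -113273 - -527934 = -113273 + \left(108346 + 203273 + 75210 + 141105\right) = -113273 + 527934 = 414661$)
$\left(\left(38966 - 98906\right) + 59553\right) - J = \left(\left(38966 - 98906\right) + 59553\right) - 414661 = \left(-59940 + 59553\right) - 414661 = -387 - 414661 = -415048$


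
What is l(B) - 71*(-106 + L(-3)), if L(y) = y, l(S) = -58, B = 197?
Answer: 7681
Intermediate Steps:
l(B) - 71*(-106 + L(-3)) = -58 - 71*(-106 - 3) = -58 - 71*(-109) = -58 + 7739 = 7681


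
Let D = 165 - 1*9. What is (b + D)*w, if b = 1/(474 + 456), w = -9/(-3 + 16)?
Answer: -435243/4030 ≈ -108.00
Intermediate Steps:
D = 156 (D = 165 - 9 = 156)
w = -9/13 ≈ -0.69231
b = 1/930 ≈ 0.0010753
(b + D)*w = (1/930 + 156)*(-9/13) = (145081/930)*(-9/13) = -435243/4030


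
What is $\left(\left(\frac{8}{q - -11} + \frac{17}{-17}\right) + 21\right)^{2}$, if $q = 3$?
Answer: $\frac{20736}{49} \approx 423.18$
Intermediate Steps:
$\left(\left(\frac{8}{q - -11} + \frac{17}{-17}\right) + 21\right)^{2} = \left(\left(\frac{8}{3 - -11} + \frac{17}{-17}\right) + 21\right)^{2} = \left(\left(\frac{8}{3 + 11} + 17 \left(- \frac{1}{17}\right)\right) + 21\right)^{2} = \left(\left(\frac{8}{14} - 1\right) + 21\right)^{2} = \left(\left(8 \cdot \frac{1}{14} - 1\right) + 21\right)^{2} = \left(\left(\frac{4}{7} - 1\right) + 21\right)^{2} = \left(- \frac{3}{7} + 21\right)^{2} = \left(\frac{144}{7}\right)^{2} = \frac{20736}{49}$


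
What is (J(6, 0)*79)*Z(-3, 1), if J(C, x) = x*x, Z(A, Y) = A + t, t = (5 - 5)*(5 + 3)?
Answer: 0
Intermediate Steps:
t = 0 (t = 0*8 = 0)
Z(A, Y) = A (Z(A, Y) = A + 0 = A)
J(C, x) = x²
(J(6, 0)*79)*Z(-3, 1) = (0²*79)*(-3) = (0*79)*(-3) = 0*(-3) = 0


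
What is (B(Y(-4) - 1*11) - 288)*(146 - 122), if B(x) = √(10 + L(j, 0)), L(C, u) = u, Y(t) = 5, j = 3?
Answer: -6912 + 24*√10 ≈ -6836.1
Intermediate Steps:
B(x) = √10 (B(x) = √(10 + 0) = √10)
(B(Y(-4) - 1*11) - 288)*(146 - 122) = (√10 - 288)*(146 - 122) = (-288 + √10)*24 = -6912 + 24*√10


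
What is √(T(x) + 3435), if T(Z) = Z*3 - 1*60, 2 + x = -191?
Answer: 2*√699 ≈ 52.877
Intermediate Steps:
x = -193 (x = -2 - 191 = -193)
T(Z) = -60 + 3*Z (T(Z) = 3*Z - 60 = -60 + 3*Z)
√(T(x) + 3435) = √((-60 + 3*(-193)) + 3435) = √((-60 - 579) + 3435) = √(-639 + 3435) = √2796 = 2*√699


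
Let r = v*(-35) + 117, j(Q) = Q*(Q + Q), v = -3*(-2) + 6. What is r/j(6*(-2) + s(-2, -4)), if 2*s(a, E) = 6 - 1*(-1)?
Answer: -606/289 ≈ -2.0969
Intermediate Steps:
s(a, E) = 7/2 (s(a, E) = (6 - 1*(-1))/2 = (6 + 1)/2 = (½)*7 = 7/2)
v = 12 (v = 6 + 6 = 12)
j(Q) = 2*Q² (j(Q) = Q*(2*Q) = 2*Q²)
r = -303 (r = 12*(-35) + 117 = -420 + 117 = -303)
r/j(6*(-2) + s(-2, -4)) = -303*1/(2*(6*(-2) + 7/2)²) = -303*1/(2*(-12 + 7/2)²) = -303/(2*(-17/2)²) = -303/(2*(289/4)) = -303/289/2 = -303*2/289 = -606/289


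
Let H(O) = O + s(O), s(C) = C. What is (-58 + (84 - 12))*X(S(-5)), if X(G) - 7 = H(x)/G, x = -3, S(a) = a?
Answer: 574/5 ≈ 114.80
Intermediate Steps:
H(O) = 2*O (H(O) = O + O = 2*O)
X(G) = 7 - 6/G (X(G) = 7 + (2*(-3))/G = 7 - 6/G)
(-58 + (84 - 12))*X(S(-5)) = (-58 + (84 - 12))*(7 - 6/(-5)) = (-58 + 72)*(7 - 6*(-⅕)) = 14*(7 + 6/5) = 14*(41/5) = 574/5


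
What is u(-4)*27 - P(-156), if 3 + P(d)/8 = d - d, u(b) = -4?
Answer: -84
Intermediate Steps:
P(d) = -24 (P(d) = -24 + 8*(d - d) = -24 + 8*0 = -24 + 0 = -24)
u(-4)*27 - P(-156) = -4*27 - 1*(-24) = -108 + 24 = -84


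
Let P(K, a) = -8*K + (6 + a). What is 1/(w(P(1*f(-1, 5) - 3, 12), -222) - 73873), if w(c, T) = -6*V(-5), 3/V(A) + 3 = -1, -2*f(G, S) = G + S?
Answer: -2/147737 ≈ -1.3538e-5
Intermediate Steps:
f(G, S) = -G/2 - S/2 (f(G, S) = -(G + S)/2 = -G/2 - S/2)
V(A) = -¾ (V(A) = 3/(-3 - 1) = 3/(-4) = 3*(-¼) = -¾)
P(K, a) = 6 + a - 8*K
w(c, T) = 9/2 (w(c, T) = -6*(-¾) = 9/2)
1/(w(P(1*f(-1, 5) - 3, 12), -222) - 73873) = 1/(9/2 - 73873) = 1/(-147737/2) = -2/147737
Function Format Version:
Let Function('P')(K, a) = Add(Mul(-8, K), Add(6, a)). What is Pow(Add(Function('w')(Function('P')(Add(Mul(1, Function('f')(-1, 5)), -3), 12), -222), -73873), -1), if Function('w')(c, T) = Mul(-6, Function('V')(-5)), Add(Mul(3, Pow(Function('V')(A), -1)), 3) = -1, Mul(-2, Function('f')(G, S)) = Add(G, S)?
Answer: Rational(-2, 147737) ≈ -1.3538e-5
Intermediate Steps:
Function('f')(G, S) = Add(Mul(Rational(-1, 2), G), Mul(Rational(-1, 2), S)) (Function('f')(G, S) = Mul(Rational(-1, 2), Add(G, S)) = Add(Mul(Rational(-1, 2), G), Mul(Rational(-1, 2), S)))
Function('V')(A) = Rational(-3, 4) (Function('V')(A) = Mul(3, Pow(Add(-3, -1), -1)) = Mul(3, Pow(-4, -1)) = Mul(3, Rational(-1, 4)) = Rational(-3, 4))
Function('P')(K, a) = Add(6, a, Mul(-8, K))
Function('w')(c, T) = Rational(9, 2) (Function('w')(c, T) = Mul(-6, Rational(-3, 4)) = Rational(9, 2))
Pow(Add(Function('w')(Function('P')(Add(Mul(1, Function('f')(-1, 5)), -3), 12), -222), -73873), -1) = Pow(Add(Rational(9, 2), -73873), -1) = Pow(Rational(-147737, 2), -1) = Rational(-2, 147737)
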